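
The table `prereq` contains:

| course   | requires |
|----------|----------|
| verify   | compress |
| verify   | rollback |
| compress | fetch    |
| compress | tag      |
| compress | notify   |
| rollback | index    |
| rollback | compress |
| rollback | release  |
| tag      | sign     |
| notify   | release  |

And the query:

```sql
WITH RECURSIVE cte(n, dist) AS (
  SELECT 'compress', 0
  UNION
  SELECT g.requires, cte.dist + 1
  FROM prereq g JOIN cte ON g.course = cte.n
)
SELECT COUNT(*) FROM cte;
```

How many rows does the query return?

Base: (compress, dist=0).
Iteration 1: edges from {compress} -> (fetch, dist=1), (notify, dist=1), (tag, dist=1).
Iteration 2: edges from {fetch,notify,tag} -> (release, dist=2), (sign, dist=2).
Iteration 3: no outgoing edges from {release,sign}; recursion stops.
Total rows emitted: 6.

6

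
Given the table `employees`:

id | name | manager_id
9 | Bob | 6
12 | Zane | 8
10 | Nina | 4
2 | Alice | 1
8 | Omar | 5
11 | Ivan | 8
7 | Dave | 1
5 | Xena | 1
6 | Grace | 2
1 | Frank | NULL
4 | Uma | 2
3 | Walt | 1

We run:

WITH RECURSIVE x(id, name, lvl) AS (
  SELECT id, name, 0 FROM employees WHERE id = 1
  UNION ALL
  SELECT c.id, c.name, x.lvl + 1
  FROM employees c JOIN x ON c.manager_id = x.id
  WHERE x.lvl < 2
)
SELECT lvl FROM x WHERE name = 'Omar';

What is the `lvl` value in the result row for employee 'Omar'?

2

Base: id=1 (Frank) at lvl 0.
Iteration 1: rows with manager_id in {1} -> Alice (id 2, lvl 1), Walt (id 3, lvl 1), Xena (id 5, lvl 1), Dave (id 7, lvl 1).
Iteration 2: rows with manager_id in {2,3,5,7} -> Uma (id 4, lvl 2), Grace (id 6, lvl 2), Omar (id 8, lvl 2).
Iteration 3: lvl < 2 fails for all current rows; recursion stops.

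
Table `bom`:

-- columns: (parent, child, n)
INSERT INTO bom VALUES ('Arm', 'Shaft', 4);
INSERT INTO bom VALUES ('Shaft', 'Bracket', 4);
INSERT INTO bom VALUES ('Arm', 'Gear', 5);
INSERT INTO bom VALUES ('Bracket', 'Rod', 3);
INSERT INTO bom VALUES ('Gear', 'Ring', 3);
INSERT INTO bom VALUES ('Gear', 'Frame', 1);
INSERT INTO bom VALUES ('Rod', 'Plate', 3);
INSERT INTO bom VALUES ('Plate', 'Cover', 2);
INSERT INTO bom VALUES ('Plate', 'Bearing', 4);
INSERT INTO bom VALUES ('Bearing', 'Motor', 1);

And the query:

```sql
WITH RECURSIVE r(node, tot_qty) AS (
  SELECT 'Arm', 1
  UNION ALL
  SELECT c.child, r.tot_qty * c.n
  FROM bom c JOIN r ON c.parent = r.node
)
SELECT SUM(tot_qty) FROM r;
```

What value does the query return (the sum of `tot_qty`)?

1678

Base: (Arm, tot_qty=1).
Iteration 1: components of {Arm} -> Gear = 1*5 = 5, Shaft = 1*4 = 4.
Iteration 2: components of {Gear,Shaft} -> Bracket = 4*4 = 16, Frame = 5*1 = 5, Ring = 5*3 = 15.
Iteration 3: components of {Bracket,Frame,Ring} -> Rod = 16*3 = 48.
Iteration 4: components of {Rod} -> Plate = 48*3 = 144.
Iteration 5: components of {Plate} -> Bearing = 144*4 = 576, Cover = 144*2 = 288.
Iteration 6: components of {Bearing,Cover} -> Motor = 576*1 = 576.
Iteration 7: no further components; recursion stops.
SUM(tot_qty) = 1 + 4 + 5 + 16 + 15 + 5 + 48 + 144 + 288 + 576 + 576 = 1678.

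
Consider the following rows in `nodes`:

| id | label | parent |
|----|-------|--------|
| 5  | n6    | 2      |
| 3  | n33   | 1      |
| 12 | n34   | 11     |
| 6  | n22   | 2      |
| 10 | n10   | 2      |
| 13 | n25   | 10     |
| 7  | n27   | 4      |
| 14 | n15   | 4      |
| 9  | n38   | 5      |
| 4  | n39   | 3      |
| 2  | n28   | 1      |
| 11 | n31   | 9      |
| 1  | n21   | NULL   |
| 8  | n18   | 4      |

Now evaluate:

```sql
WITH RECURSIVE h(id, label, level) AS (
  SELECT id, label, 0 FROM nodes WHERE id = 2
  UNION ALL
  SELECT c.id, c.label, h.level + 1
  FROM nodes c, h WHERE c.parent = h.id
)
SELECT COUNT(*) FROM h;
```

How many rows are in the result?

8

Base: id=2 (n28) at level 0.
Iteration 1: rows with parent in {2} -> n6 (id 5, level 1), n22 (id 6, level 1), n10 (id 10, level 1).
Iteration 2: rows with parent in {5,6,10} -> n38 (id 9, level 2), n25 (id 13, level 2).
Iteration 3: rows with parent in {9,13} -> n31 (id 11, level 3).
Iteration 4: rows with parent in {11} -> n34 (id 12, level 4).
Iteration 5: no rows with parent in {12}; recursion stops.
Total rows emitted: 8.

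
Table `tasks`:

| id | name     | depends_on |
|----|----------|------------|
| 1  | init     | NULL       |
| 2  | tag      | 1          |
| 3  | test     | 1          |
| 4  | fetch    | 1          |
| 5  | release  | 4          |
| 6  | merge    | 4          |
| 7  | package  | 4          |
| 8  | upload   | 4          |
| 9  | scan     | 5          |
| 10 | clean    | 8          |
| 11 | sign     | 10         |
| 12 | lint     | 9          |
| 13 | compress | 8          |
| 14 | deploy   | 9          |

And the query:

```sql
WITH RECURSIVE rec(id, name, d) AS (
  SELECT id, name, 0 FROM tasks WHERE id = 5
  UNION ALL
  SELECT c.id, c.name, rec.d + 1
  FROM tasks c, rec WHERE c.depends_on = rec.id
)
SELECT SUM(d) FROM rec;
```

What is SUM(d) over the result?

5

Base: id=5 (release) at d 0.
Iteration 1: rows with depends_on in {5} -> scan (id 9, d 1).
Iteration 2: rows with depends_on in {9} -> lint (id 12, d 2), deploy (id 14, d 2).
Iteration 3: no rows with depends_on in {12,14}; recursion stops.
SUM(d) = 0 + 1 + 2 + 2 = 5.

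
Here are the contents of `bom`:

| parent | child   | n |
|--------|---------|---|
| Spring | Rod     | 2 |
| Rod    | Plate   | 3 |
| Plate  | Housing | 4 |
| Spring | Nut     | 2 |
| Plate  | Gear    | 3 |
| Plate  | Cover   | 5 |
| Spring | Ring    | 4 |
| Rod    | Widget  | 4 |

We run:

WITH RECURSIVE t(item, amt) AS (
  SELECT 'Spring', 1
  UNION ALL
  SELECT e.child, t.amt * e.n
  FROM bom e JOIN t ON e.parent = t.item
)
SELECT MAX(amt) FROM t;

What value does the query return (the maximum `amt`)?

Base: (Spring, amt=1).
Iteration 1: components of {Spring} -> Nut = 1*2 = 2, Ring = 1*4 = 4, Rod = 1*2 = 2.
Iteration 2: components of {Nut,Ring,Rod} -> Plate = 2*3 = 6, Widget = 2*4 = 8.
Iteration 3: components of {Plate,Widget} -> Cover = 6*5 = 30, Gear = 6*3 = 18, Housing = 6*4 = 24.
Iteration 4: no further components; recursion stops.
amt values: 1, 2, 2, 4, 6, 8, 24, 18, 30; the maximum is 30.

30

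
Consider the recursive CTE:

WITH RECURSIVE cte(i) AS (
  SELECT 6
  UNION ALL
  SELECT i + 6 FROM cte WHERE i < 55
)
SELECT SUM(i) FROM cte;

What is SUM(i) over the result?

330

Base: i=6.
Iteration 1: 6 < 55 holds -> i = 6 + 6 = 12.
Iteration 2: 12 < 55 holds -> i = 12 + 6 = 18.
Iteration 3: 18 < 55 holds -> i = 18 + 6 = 24.
Iteration 4: 24 < 55 holds -> i = 24 + 6 = 30.
Iteration 5: 30 < 55 holds -> i = 30 + 6 = 36.
Iteration 6: 36 < 55 holds -> i = 36 + 6 = 42.
Iteration 7: 42 < 55 holds -> i = 42 + 6 = 48.
Iteration 8: 48 < 55 holds -> i = 48 + 6 = 54.
Iteration 9: 54 < 55 holds -> i = 54 + 6 = 60.
Iteration 10: 60 < 55 fails; recursion stops.
SUM(i) = 6 + 12 + 18 + 24 + 30 + 36 + 42 + 48 + 54 + 60 = 330.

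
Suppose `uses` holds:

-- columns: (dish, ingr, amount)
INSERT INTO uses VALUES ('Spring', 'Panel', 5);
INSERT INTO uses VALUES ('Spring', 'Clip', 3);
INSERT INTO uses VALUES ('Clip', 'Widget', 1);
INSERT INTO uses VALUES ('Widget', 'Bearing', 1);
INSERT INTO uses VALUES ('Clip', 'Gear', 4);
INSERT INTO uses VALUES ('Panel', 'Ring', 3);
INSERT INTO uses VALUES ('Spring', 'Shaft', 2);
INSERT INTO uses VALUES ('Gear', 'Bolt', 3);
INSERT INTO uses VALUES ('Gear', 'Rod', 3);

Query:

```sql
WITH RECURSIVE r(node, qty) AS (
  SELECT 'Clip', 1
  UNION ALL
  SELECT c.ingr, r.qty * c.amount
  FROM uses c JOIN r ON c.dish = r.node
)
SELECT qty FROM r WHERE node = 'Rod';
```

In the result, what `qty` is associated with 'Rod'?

12

Base: (Clip, qty=1).
Iteration 1: components of {Clip} -> Gear = 1*4 = 4, Widget = 1*1 = 1.
Iteration 2: components of {Gear,Widget} -> Bearing = 1*1 = 1, Bolt = 4*3 = 12, Rod = 4*3 = 12.
Iteration 3: no further components; recursion stops.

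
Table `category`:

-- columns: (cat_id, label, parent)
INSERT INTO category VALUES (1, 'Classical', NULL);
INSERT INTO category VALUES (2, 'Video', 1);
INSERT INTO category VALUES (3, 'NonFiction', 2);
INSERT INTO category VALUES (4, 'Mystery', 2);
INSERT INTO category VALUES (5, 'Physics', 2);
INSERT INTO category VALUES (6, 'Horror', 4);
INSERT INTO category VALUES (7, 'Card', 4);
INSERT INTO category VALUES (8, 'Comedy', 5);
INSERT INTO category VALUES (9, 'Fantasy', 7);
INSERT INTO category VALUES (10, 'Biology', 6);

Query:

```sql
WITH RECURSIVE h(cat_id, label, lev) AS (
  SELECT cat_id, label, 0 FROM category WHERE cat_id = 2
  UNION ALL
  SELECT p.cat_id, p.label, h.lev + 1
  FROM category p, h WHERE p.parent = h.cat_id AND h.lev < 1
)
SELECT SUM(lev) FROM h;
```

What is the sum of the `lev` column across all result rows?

Base: cat_id=2 (Video) at lev 0.
Iteration 1: rows with parent in {2} -> NonFiction (id 3, lev 1), Mystery (id 4, lev 1), Physics (id 5, lev 1).
Iteration 2: lev < 1 fails for all current rows; recursion stops.
SUM(lev) = 0 + 1 + 1 + 1 = 3.

3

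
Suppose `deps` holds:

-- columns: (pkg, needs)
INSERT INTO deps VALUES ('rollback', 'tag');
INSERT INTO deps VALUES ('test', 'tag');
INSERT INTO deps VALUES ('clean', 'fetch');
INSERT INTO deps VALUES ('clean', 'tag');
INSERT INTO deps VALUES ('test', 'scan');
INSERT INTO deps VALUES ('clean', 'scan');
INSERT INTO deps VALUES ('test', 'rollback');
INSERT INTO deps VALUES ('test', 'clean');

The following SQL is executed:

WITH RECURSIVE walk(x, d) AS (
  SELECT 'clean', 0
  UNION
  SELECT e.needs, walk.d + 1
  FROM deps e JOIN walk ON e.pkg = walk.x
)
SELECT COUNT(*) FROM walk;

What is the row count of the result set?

4

Base: (clean, d=0).
Iteration 1: edges from {clean} -> (fetch, d=1), (scan, d=1), (tag, d=1).
Iteration 2: no outgoing edges from {fetch,scan,tag}; recursion stops.
Total rows emitted: 4.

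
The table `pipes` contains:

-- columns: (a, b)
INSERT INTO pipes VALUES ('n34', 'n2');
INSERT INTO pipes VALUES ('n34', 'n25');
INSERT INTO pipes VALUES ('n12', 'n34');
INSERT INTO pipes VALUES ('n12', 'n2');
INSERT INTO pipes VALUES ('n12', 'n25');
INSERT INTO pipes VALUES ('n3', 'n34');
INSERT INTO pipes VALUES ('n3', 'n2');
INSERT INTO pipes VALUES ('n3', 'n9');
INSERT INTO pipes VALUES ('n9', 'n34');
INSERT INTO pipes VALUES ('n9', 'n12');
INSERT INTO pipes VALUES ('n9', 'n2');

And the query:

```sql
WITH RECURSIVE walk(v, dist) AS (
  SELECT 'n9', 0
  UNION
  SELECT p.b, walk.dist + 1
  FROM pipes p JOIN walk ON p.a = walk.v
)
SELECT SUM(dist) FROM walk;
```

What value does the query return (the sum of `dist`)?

15

Base: (n9, dist=0).
Iteration 1: edges from {n9} -> (n12, dist=1), (n2, dist=1), (n34, dist=1).
Iteration 2: edges from {n12,n2,n34} -> (n2, dist=2), (n25, dist=2), (n34, dist=2). [UNION drops 2 duplicate row(s)]
Iteration 3: edges from {n2,n25,n34} -> (n2, dist=3), (n25, dist=3).
Iteration 4: no outgoing edges from {n2,n25}; recursion stops.
SUM(dist) = 0 + 1 + 1 + 1 + 2 + 2 + 2 + 3 + 3 = 15.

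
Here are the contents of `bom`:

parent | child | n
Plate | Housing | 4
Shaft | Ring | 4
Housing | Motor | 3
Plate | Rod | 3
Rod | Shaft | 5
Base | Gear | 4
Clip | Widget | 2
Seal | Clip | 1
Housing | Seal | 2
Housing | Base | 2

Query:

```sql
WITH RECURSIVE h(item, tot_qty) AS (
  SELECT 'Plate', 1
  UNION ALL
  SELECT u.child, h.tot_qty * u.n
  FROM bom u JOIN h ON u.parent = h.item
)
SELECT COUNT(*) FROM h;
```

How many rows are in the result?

11

Base: (Plate, tot_qty=1).
Iteration 1: components of {Plate} -> Housing = 1*4 = 4, Rod = 1*3 = 3.
Iteration 2: components of {Housing,Rod} -> Base = 4*2 = 8, Motor = 4*3 = 12, Seal = 4*2 = 8, Shaft = 3*5 = 15.
Iteration 3: components of {Base,Motor,Seal,Shaft} -> Clip = 8*1 = 8, Gear = 8*4 = 32, Ring = 15*4 = 60.
Iteration 4: components of {Clip,Gear,Ring} -> Widget = 8*2 = 16.
Iteration 5: no further components; recursion stops.
Total rows emitted: 11.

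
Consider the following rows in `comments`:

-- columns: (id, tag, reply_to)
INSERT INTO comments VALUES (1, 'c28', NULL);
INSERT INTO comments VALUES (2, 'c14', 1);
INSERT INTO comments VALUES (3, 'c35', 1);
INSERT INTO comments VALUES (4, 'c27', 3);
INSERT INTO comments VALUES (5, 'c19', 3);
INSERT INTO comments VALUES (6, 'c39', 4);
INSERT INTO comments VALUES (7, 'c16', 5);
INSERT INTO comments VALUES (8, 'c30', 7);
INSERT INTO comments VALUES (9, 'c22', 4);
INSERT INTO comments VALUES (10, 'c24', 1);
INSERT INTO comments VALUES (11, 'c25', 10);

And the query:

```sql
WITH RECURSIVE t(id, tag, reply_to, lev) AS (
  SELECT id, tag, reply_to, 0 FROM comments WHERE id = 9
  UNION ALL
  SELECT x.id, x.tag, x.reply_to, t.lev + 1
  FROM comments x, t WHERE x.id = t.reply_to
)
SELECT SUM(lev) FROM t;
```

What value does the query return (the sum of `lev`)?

6

Base: id=9 (c22), reply_to=4, lev 0.
Iteration 1: join on id=4 -> c27 (id 4, reply_to=3, lev 1).
Iteration 2: join on id=3 -> c35 (id 3, reply_to=1, lev 2).
Iteration 3: join on id=1 -> c28 (id 1, reply_to=NULL, lev 3).
Iteration 4: reply_to is NULL; no match; recursion stops.
SUM(lev) = 0 + 1 + 2 + 3 = 6.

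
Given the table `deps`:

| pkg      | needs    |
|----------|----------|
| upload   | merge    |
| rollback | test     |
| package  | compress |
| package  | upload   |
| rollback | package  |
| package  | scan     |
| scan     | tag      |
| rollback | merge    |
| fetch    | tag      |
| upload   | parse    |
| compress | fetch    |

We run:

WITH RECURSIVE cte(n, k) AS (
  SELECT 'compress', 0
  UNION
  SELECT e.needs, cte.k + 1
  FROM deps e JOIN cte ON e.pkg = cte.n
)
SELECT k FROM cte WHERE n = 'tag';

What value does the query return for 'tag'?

2

Base: (compress, k=0).
Iteration 1: edges from {compress} -> (fetch, k=1).
Iteration 2: edges from {fetch} -> (tag, k=2).
Iteration 3: no outgoing edges from {tag}; recursion stops.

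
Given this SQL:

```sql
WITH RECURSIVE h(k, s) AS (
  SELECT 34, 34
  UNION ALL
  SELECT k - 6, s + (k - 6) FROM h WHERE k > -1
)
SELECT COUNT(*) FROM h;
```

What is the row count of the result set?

7

Base: k=34, s=34.
Iteration 1: 34 > -1 holds -> k = 34 - 6 = 28, s = 34 + 28 = 62.
Iteration 2: 28 > -1 holds -> k = 28 - 6 = 22, s = 62 + 22 = 84.
Iteration 3: 22 > -1 holds -> k = 22 - 6 = 16, s = 84 + 16 = 100.
Iteration 4: 16 > -1 holds -> k = 16 - 6 = 10, s = 100 + 10 = 110.
Iteration 5: 10 > -1 holds -> k = 10 - 6 = 4, s = 110 + 4 = 114.
Iteration 6: 4 > -1 holds -> k = 4 - 6 = -2, s = 114 + -2 = 112.
Iteration 7: -2 > -1 fails; recursion stops.
Total rows emitted: 7.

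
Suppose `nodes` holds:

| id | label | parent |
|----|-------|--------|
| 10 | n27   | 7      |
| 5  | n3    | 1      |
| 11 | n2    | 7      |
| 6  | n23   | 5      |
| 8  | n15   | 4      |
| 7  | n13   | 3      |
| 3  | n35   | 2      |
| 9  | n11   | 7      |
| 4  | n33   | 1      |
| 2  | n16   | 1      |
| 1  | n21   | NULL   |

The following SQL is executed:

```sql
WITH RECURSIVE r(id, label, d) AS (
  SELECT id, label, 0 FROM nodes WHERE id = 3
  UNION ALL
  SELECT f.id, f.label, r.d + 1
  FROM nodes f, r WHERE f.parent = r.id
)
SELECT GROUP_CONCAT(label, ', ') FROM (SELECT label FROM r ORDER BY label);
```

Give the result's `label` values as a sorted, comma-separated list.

n11, n13, n2, n27, n35

Base: id=3 (n35) at d 0.
Iteration 1: rows with parent in {3} -> n13 (id 7, d 1).
Iteration 2: rows with parent in {7} -> n11 (id 9, d 2), n27 (id 10, d 2), n2 (id 11, d 2).
Iteration 3: no rows with parent in {9,10,11}; recursion stops.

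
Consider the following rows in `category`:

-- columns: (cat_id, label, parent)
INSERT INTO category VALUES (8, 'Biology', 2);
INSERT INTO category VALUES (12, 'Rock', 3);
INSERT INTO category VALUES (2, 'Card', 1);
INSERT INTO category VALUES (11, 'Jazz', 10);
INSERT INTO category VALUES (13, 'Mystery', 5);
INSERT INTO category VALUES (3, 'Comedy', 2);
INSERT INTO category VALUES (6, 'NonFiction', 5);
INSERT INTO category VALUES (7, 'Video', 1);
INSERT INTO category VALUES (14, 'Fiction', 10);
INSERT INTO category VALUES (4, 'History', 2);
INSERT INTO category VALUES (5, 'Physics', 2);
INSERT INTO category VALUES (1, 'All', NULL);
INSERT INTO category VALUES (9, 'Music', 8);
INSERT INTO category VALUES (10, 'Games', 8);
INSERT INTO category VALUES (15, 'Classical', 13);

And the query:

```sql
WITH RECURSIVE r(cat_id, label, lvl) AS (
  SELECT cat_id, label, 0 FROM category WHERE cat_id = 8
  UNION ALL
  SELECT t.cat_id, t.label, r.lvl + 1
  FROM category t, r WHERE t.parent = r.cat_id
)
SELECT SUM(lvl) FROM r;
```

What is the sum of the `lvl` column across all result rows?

6

Base: cat_id=8 (Biology) at lvl 0.
Iteration 1: rows with parent in {8} -> Music (id 9, lvl 1), Games (id 10, lvl 1).
Iteration 2: rows with parent in {9,10} -> Jazz (id 11, lvl 2), Fiction (id 14, lvl 2).
Iteration 3: no rows with parent in {11,14}; recursion stops.
SUM(lvl) = 0 + 1 + 1 + 2 + 2 = 6.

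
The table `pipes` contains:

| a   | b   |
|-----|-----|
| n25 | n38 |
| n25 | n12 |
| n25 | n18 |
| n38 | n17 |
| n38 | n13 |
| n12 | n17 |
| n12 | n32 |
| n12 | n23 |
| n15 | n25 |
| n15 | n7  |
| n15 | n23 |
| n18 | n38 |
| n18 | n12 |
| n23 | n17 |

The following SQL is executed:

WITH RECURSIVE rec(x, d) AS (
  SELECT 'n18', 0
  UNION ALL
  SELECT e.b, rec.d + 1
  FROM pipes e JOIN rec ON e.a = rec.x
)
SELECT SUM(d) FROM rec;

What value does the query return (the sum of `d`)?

Base: (n18, d=0).
Iteration 1: edges from {n18} -> (n12, d=1), (n38, d=1).
Iteration 2: edges from {n12,n38} -> (n13, d=2), (n17, d=2) x2, (n23, d=2), (n32, d=2). [UNION ALL keeps all 5 new rows, including repeats]
Iteration 3: edges from {n13,n17,n23,n32} -> (n17, d=3).
Iteration 4: no outgoing edges from {n17}; recursion stops.
SUM(d) = 0 + 1 + 1 + 2 + 2 + 2 + 2 + 2 + 3 = 15.

15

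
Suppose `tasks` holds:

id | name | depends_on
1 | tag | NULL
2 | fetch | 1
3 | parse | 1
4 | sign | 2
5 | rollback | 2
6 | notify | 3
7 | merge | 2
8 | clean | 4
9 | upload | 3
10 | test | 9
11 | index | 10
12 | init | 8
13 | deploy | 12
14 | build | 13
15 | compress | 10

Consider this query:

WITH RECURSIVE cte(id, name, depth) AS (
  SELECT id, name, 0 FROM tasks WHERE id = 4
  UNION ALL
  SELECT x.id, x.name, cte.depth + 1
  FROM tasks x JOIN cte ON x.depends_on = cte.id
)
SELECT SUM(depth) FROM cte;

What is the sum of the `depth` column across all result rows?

Base: id=4 (sign) at depth 0.
Iteration 1: rows with depends_on in {4} -> clean (id 8, depth 1).
Iteration 2: rows with depends_on in {8} -> init (id 12, depth 2).
Iteration 3: rows with depends_on in {12} -> deploy (id 13, depth 3).
Iteration 4: rows with depends_on in {13} -> build (id 14, depth 4).
Iteration 5: no rows with depends_on in {14}; recursion stops.
SUM(depth) = 0 + 1 + 2 + 3 + 4 = 10.

10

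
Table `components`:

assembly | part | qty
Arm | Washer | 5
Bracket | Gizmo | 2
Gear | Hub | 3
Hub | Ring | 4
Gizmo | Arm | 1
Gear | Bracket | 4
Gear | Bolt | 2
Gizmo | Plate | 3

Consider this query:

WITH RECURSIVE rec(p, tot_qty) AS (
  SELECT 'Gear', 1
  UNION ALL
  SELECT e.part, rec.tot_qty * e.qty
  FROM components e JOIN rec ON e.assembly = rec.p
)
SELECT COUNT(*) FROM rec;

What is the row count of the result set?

9

Base: (Gear, tot_qty=1).
Iteration 1: components of {Gear} -> Bolt = 1*2 = 2, Bracket = 1*4 = 4, Hub = 1*3 = 3.
Iteration 2: components of {Bolt,Bracket,Hub} -> Gizmo = 4*2 = 8, Ring = 3*4 = 12.
Iteration 3: components of {Gizmo,Ring} -> Arm = 8*1 = 8, Plate = 8*3 = 24.
Iteration 4: components of {Arm,Plate} -> Washer = 8*5 = 40.
Iteration 5: no further components; recursion stops.
Total rows emitted: 9.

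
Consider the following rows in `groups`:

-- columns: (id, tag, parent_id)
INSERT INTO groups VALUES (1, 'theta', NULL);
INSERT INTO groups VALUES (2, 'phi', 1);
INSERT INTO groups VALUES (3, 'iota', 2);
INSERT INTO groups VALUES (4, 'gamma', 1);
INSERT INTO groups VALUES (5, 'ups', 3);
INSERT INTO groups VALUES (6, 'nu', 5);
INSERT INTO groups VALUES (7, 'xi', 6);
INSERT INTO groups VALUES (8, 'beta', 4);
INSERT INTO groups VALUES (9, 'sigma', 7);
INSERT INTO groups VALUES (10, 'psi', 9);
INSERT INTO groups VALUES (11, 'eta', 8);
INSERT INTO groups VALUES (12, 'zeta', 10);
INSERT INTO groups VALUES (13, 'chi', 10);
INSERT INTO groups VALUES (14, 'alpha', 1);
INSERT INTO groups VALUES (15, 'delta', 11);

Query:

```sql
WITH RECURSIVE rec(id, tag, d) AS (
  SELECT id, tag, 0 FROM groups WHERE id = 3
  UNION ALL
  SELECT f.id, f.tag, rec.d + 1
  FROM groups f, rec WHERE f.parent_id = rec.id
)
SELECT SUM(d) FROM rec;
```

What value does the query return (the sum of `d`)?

Base: id=3 (iota) at d 0.
Iteration 1: rows with parent_id in {3} -> ups (id 5, d 1).
Iteration 2: rows with parent_id in {5} -> nu (id 6, d 2).
Iteration 3: rows with parent_id in {6} -> xi (id 7, d 3).
Iteration 4: rows with parent_id in {7} -> sigma (id 9, d 4).
Iteration 5: rows with parent_id in {9} -> psi (id 10, d 5).
Iteration 6: rows with parent_id in {10} -> zeta (id 12, d 6), chi (id 13, d 6).
Iteration 7: no rows with parent_id in {12,13}; recursion stops.
SUM(d) = 0 + 1 + 2 + 3 + 4 + 5 + 6 + 6 = 27.

27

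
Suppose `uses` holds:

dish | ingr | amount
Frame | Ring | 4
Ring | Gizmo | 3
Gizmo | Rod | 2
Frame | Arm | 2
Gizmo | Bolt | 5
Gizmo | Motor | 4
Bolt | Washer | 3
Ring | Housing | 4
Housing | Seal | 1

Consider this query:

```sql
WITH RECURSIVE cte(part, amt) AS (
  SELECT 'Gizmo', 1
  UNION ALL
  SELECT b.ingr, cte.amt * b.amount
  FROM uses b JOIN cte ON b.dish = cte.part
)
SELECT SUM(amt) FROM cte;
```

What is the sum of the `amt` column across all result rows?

27

Base: (Gizmo, amt=1).
Iteration 1: components of {Gizmo} -> Bolt = 1*5 = 5, Motor = 1*4 = 4, Rod = 1*2 = 2.
Iteration 2: components of {Bolt,Motor,Rod} -> Washer = 5*3 = 15.
Iteration 3: no further components; recursion stops.
SUM(amt) = 1 + 2 + 5 + 4 + 15 = 27.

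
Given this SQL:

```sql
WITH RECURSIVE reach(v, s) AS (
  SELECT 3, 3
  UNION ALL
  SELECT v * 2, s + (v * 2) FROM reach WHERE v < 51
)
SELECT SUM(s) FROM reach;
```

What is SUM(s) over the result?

360

Base: v=3, s=3.
Iteration 1: 3 < 51 holds -> v = 3 * 2 = 6, s = 3 + 6 = 9.
Iteration 2: 6 < 51 holds -> v = 6 * 2 = 12, s = 9 + 12 = 21.
Iteration 3: 12 < 51 holds -> v = 12 * 2 = 24, s = 21 + 24 = 45.
Iteration 4: 24 < 51 holds -> v = 24 * 2 = 48, s = 45 + 48 = 93.
Iteration 5: 48 < 51 holds -> v = 48 * 2 = 96, s = 93 + 96 = 189.
Iteration 6: 96 < 51 fails; recursion stops.
SUM(s) = 3 + 9 + 21 + 45 + 93 + 189 = 360.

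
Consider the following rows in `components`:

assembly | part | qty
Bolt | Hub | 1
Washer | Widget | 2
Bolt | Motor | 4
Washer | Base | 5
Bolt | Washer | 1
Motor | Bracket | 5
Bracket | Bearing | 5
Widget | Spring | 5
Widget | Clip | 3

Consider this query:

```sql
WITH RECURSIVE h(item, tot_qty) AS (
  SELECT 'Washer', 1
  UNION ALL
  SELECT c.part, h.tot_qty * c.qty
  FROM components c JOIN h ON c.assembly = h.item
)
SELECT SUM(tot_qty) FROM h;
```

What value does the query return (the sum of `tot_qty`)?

24

Base: (Washer, tot_qty=1).
Iteration 1: components of {Washer} -> Base = 1*5 = 5, Widget = 1*2 = 2.
Iteration 2: components of {Base,Widget} -> Clip = 2*3 = 6, Spring = 2*5 = 10.
Iteration 3: no further components; recursion stops.
SUM(tot_qty) = 1 + 2 + 5 + 10 + 6 = 24.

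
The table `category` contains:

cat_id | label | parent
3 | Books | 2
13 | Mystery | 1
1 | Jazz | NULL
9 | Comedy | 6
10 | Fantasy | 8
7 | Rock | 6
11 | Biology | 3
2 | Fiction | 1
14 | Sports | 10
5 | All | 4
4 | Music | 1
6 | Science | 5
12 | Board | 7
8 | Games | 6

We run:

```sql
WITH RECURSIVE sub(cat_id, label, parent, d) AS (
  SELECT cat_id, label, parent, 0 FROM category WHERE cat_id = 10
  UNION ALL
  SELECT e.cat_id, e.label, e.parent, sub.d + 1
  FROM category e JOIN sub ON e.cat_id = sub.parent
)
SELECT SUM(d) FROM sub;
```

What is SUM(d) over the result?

Base: cat_id=10 (Fantasy), parent=8, d 0.
Iteration 1: join on cat_id=8 -> Games (id 8, parent=6, d 1).
Iteration 2: join on cat_id=6 -> Science (id 6, parent=5, d 2).
Iteration 3: join on cat_id=5 -> All (id 5, parent=4, d 3).
Iteration 4: join on cat_id=4 -> Music (id 4, parent=1, d 4).
Iteration 5: join on cat_id=1 -> Jazz (id 1, parent=NULL, d 5).
Iteration 6: parent is NULL; no match; recursion stops.
SUM(d) = 0 + 1 + 2 + 3 + 4 + 5 = 15.

15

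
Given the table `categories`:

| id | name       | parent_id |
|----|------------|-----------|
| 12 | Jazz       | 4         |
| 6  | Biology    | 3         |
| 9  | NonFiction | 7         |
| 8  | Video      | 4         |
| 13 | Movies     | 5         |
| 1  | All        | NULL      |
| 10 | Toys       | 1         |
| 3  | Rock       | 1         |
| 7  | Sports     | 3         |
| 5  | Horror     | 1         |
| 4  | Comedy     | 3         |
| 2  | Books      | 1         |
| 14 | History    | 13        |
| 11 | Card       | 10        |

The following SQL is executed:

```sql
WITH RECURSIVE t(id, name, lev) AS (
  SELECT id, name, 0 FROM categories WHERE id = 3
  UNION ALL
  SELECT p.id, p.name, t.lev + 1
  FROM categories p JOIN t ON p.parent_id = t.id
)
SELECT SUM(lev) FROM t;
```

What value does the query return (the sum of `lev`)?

Base: id=3 (Rock) at lev 0.
Iteration 1: rows with parent_id in {3} -> Comedy (id 4, lev 1), Biology (id 6, lev 1), Sports (id 7, lev 1).
Iteration 2: rows with parent_id in {4,6,7} -> Video (id 8, lev 2), NonFiction (id 9, lev 2), Jazz (id 12, lev 2).
Iteration 3: no rows with parent_id in {8,9,12}; recursion stops.
SUM(lev) = 0 + 1 + 1 + 1 + 2 + 2 + 2 = 9.

9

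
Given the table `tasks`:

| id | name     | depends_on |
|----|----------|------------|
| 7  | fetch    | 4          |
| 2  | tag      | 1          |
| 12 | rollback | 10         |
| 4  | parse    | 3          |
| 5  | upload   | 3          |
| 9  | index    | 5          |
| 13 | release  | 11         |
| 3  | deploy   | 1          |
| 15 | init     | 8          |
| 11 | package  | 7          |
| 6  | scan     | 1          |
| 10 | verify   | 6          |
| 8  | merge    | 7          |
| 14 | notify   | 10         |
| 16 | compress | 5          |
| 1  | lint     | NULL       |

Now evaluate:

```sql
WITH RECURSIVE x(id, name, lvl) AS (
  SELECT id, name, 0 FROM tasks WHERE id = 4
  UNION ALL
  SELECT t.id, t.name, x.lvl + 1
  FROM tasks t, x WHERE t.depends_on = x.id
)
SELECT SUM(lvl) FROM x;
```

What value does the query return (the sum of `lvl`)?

Base: id=4 (parse) at lvl 0.
Iteration 1: rows with depends_on in {4} -> fetch (id 7, lvl 1).
Iteration 2: rows with depends_on in {7} -> merge (id 8, lvl 2), package (id 11, lvl 2).
Iteration 3: rows with depends_on in {8,11} -> release (id 13, lvl 3), init (id 15, lvl 3).
Iteration 4: no rows with depends_on in {13,15}; recursion stops.
SUM(lvl) = 0 + 1 + 2 + 2 + 3 + 3 = 11.

11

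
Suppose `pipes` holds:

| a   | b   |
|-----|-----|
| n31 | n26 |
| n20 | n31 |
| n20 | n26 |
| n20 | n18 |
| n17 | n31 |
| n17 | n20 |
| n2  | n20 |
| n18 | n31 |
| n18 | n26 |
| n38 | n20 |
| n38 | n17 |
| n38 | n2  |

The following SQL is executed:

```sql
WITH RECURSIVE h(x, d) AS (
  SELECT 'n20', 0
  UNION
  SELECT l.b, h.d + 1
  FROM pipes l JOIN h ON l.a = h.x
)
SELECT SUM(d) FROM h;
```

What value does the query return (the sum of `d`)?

Base: (n20, d=0).
Iteration 1: edges from {n20} -> (n18, d=1), (n26, d=1), (n31, d=1).
Iteration 2: edges from {n18,n26,n31} -> (n26, d=2), (n31, d=2). [UNION drops 1 duplicate row(s)]
Iteration 3: edges from {n26,n31} -> (n26, d=3).
Iteration 4: no outgoing edges from {n26}; recursion stops.
SUM(d) = 0 + 1 + 1 + 1 + 2 + 2 + 3 = 10.

10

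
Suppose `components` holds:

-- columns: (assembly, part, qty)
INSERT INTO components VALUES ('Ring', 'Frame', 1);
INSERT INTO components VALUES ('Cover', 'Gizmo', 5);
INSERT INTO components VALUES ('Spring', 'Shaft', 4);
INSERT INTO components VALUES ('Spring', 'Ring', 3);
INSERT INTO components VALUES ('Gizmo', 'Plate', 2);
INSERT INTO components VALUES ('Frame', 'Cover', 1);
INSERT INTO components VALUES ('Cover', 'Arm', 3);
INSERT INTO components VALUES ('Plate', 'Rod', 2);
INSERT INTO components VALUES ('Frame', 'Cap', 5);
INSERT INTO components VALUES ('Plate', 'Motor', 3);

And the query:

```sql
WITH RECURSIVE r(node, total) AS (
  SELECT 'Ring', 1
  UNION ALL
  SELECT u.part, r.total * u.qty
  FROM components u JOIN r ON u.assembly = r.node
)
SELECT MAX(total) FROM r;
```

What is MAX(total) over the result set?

30

Base: (Ring, total=1).
Iteration 1: components of {Ring} -> Frame = 1*1 = 1.
Iteration 2: components of {Frame} -> Cap = 1*5 = 5, Cover = 1*1 = 1.
Iteration 3: components of {Cap,Cover} -> Arm = 1*3 = 3, Gizmo = 1*5 = 5.
Iteration 4: components of {Arm,Gizmo} -> Plate = 5*2 = 10.
Iteration 5: components of {Plate} -> Motor = 10*3 = 30, Rod = 10*2 = 20.
Iteration 6: no further components; recursion stops.
total values: 1, 1, 1, 5, 3, 5, 10, 20, 30; the maximum is 30.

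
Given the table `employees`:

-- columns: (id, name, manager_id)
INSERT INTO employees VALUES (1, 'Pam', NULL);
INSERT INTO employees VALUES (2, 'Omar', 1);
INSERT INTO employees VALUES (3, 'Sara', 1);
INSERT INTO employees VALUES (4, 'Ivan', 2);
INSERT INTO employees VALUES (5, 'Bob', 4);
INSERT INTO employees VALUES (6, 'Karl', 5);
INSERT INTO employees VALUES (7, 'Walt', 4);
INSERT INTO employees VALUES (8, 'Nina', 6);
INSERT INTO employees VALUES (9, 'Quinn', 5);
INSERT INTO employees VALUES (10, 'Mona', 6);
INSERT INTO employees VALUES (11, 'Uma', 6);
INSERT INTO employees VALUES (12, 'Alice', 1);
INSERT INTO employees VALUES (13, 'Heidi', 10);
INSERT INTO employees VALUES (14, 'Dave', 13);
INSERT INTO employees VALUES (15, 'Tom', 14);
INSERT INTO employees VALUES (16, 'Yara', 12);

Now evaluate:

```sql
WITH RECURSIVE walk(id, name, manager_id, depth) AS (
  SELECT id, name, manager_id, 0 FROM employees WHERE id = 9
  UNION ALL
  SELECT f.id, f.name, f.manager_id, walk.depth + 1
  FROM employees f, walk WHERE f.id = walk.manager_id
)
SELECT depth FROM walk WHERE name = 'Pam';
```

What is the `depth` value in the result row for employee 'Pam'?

4

Base: id=9 (Quinn), manager_id=5, depth 0.
Iteration 1: join on id=5 -> Bob (id 5, manager_id=4, depth 1).
Iteration 2: join on id=4 -> Ivan (id 4, manager_id=2, depth 2).
Iteration 3: join on id=2 -> Omar (id 2, manager_id=1, depth 3).
Iteration 4: join on id=1 -> Pam (id 1, manager_id=NULL, depth 4).
Iteration 5: manager_id is NULL; no match; recursion stops.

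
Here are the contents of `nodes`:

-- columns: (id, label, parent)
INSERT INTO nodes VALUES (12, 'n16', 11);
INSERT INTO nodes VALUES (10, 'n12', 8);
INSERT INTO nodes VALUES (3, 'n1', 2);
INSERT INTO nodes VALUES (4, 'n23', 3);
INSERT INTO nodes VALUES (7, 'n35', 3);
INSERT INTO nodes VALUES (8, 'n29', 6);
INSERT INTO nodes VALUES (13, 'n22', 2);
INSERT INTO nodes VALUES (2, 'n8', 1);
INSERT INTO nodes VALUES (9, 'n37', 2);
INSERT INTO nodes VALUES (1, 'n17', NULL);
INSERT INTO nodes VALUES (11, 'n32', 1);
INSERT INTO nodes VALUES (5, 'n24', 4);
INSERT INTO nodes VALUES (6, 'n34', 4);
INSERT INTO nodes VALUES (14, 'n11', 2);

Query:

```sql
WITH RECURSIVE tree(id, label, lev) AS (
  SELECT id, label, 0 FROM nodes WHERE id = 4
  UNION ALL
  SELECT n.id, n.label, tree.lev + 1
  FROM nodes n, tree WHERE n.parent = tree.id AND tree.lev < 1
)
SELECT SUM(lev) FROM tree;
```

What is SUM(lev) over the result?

2

Base: id=4 (n23) at lev 0.
Iteration 1: rows with parent in {4} -> n24 (id 5, lev 1), n34 (id 6, lev 1).
Iteration 2: lev < 1 fails for all current rows; recursion stops.
SUM(lev) = 0 + 1 + 1 = 2.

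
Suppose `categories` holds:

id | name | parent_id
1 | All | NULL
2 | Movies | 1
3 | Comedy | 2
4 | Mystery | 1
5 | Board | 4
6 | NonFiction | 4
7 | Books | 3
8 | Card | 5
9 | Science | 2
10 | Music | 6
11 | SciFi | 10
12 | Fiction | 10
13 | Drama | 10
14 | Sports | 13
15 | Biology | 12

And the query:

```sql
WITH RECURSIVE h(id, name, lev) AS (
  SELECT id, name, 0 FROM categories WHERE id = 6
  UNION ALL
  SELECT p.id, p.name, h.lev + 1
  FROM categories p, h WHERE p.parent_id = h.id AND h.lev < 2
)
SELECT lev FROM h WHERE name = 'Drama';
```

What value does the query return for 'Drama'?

Base: id=6 (NonFiction) at lev 0.
Iteration 1: rows with parent_id in {6} -> Music (id 10, lev 1).
Iteration 2: rows with parent_id in {10} -> SciFi (id 11, lev 2), Fiction (id 12, lev 2), Drama (id 13, lev 2).
Iteration 3: lev < 2 fails for all current rows; recursion stops.

2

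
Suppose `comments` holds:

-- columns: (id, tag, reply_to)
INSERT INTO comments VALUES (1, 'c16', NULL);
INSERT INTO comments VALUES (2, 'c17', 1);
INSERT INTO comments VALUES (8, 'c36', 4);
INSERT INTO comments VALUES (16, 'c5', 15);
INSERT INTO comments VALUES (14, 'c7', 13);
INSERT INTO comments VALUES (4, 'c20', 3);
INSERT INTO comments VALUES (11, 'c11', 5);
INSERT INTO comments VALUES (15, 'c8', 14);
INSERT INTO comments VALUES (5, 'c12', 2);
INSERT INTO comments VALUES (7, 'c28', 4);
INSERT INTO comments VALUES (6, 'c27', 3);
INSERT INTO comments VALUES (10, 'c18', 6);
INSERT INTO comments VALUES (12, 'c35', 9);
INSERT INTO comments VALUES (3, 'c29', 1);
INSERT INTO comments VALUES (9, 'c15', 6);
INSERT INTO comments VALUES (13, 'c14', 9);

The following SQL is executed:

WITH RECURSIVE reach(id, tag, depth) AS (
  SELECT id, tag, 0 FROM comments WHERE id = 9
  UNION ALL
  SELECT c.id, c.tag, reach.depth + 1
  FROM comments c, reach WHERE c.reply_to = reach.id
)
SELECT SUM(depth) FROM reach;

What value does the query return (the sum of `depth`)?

Base: id=9 (c15) at depth 0.
Iteration 1: rows with reply_to in {9} -> c35 (id 12, depth 1), c14 (id 13, depth 1).
Iteration 2: rows with reply_to in {12,13} -> c7 (id 14, depth 2).
Iteration 3: rows with reply_to in {14} -> c8 (id 15, depth 3).
Iteration 4: rows with reply_to in {15} -> c5 (id 16, depth 4).
Iteration 5: no rows with reply_to in {16}; recursion stops.
SUM(depth) = 0 + 1 + 1 + 2 + 3 + 4 = 11.

11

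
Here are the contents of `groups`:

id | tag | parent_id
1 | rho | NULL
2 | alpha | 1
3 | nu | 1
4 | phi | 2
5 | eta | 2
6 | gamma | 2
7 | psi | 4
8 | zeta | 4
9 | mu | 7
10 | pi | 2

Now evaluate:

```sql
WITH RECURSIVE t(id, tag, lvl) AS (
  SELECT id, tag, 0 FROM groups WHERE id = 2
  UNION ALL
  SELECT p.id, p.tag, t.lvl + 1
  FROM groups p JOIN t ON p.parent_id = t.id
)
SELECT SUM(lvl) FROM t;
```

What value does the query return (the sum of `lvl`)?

11

Base: id=2 (alpha) at lvl 0.
Iteration 1: rows with parent_id in {2} -> phi (id 4, lvl 1), eta (id 5, lvl 1), gamma (id 6, lvl 1), pi (id 10, lvl 1).
Iteration 2: rows with parent_id in {4,5,6,10} -> psi (id 7, lvl 2), zeta (id 8, lvl 2).
Iteration 3: rows with parent_id in {7,8} -> mu (id 9, lvl 3).
Iteration 4: no rows with parent_id in {9}; recursion stops.
SUM(lvl) = 0 + 1 + 1 + 1 + 1 + 2 + 2 + 3 = 11.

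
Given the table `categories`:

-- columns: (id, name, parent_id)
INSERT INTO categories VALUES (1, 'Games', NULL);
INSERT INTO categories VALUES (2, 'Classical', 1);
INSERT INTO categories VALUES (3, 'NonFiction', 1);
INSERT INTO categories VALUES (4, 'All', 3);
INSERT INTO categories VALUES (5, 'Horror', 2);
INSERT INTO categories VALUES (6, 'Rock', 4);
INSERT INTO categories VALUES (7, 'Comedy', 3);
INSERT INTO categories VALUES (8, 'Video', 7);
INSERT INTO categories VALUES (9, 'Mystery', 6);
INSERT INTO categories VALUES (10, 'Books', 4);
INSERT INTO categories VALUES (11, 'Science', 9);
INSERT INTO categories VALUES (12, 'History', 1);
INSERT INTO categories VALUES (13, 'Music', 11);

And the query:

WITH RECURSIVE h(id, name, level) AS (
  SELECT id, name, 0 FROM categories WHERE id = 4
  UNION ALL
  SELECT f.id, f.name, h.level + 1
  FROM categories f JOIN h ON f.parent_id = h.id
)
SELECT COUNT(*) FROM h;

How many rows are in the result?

6

Base: id=4 (All) at level 0.
Iteration 1: rows with parent_id in {4} -> Rock (id 6, level 1), Books (id 10, level 1).
Iteration 2: rows with parent_id in {6,10} -> Mystery (id 9, level 2).
Iteration 3: rows with parent_id in {9} -> Science (id 11, level 3).
Iteration 4: rows with parent_id in {11} -> Music (id 13, level 4).
Iteration 5: no rows with parent_id in {13}; recursion stops.
Total rows emitted: 6.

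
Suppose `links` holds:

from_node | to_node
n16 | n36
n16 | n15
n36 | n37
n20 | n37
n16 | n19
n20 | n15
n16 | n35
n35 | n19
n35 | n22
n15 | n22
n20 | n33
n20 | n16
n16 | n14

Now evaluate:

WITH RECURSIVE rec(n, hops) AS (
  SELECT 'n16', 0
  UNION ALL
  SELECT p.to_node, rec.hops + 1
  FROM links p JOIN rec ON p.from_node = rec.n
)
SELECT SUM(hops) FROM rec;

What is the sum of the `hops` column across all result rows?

13

Base: (n16, hops=0).
Iteration 1: edges from {n16} -> (n14, hops=1), (n15, hops=1), (n19, hops=1), (n35, hops=1), (n36, hops=1).
Iteration 2: edges from {n14,n15,n19,n35,n36} -> (n19, hops=2), (n22, hops=2) x2, (n37, hops=2). [UNION ALL keeps all 4 new rows, including repeats]
Iteration 3: no outgoing edges from {n19,n22,n37}; recursion stops.
SUM(hops) = 0 + 1 + 1 + 1 + 1 + 1 + 2 + 2 + 2 + 2 = 13.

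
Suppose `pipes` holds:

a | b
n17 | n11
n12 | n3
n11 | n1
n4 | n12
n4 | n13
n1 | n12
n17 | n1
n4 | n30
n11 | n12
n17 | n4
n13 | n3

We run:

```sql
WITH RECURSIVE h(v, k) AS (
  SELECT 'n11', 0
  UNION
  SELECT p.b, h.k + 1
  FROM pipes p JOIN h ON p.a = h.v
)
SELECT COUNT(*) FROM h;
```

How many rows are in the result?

Base: (n11, k=0).
Iteration 1: edges from {n11} -> (n1, k=1), (n12, k=1).
Iteration 2: edges from {n1,n12} -> (n12, k=2), (n3, k=2).
Iteration 3: edges from {n12,n3} -> (n3, k=3).
Iteration 4: no outgoing edges from {n3}; recursion stops.
Total rows emitted: 6.

6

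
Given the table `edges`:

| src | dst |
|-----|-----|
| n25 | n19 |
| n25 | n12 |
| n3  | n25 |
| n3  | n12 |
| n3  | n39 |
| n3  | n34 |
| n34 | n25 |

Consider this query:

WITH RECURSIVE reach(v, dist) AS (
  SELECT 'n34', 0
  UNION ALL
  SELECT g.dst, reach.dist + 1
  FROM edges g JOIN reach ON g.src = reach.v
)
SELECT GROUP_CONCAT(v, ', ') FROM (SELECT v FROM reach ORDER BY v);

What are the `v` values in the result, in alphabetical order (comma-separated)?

Base: (n34, dist=0).
Iteration 1: edges from {n34} -> (n25, dist=1).
Iteration 2: edges from {n25} -> (n12, dist=2), (n19, dist=2).
Iteration 3: no outgoing edges from {n12,n19}; recursion stops.

n12, n19, n25, n34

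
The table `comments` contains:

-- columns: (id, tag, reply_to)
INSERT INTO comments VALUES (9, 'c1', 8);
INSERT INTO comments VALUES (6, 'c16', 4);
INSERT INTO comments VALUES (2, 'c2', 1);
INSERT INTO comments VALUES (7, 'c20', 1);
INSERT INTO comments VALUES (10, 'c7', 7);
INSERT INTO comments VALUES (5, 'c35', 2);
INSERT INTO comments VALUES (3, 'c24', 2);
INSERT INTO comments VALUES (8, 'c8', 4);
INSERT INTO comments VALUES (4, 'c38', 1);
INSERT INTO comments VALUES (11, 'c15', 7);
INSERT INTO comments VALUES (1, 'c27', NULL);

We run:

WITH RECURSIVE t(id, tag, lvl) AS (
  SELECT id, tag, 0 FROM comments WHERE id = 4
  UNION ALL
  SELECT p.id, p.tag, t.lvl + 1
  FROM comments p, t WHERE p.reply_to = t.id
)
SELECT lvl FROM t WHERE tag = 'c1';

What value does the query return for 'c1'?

2

Base: id=4 (c38) at lvl 0.
Iteration 1: rows with reply_to in {4} -> c16 (id 6, lvl 1), c8 (id 8, lvl 1).
Iteration 2: rows with reply_to in {6,8} -> c1 (id 9, lvl 2).
Iteration 3: no rows with reply_to in {9}; recursion stops.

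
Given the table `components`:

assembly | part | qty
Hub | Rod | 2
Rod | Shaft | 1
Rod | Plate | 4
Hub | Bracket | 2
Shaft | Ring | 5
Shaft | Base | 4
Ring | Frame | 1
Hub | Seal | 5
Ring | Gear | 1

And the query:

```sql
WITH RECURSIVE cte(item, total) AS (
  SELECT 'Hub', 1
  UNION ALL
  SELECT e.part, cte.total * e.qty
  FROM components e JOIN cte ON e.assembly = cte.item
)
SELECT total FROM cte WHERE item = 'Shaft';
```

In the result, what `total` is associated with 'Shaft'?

Base: (Hub, total=1).
Iteration 1: components of {Hub} -> Bracket = 1*2 = 2, Rod = 1*2 = 2, Seal = 1*5 = 5.
Iteration 2: components of {Bracket,Rod,Seal} -> Plate = 2*4 = 8, Shaft = 2*1 = 2.
Iteration 3: components of {Plate,Shaft} -> Base = 2*4 = 8, Ring = 2*5 = 10.
Iteration 4: components of {Base,Ring} -> Frame = 10*1 = 10, Gear = 10*1 = 10.
Iteration 5: no further components; recursion stops.

2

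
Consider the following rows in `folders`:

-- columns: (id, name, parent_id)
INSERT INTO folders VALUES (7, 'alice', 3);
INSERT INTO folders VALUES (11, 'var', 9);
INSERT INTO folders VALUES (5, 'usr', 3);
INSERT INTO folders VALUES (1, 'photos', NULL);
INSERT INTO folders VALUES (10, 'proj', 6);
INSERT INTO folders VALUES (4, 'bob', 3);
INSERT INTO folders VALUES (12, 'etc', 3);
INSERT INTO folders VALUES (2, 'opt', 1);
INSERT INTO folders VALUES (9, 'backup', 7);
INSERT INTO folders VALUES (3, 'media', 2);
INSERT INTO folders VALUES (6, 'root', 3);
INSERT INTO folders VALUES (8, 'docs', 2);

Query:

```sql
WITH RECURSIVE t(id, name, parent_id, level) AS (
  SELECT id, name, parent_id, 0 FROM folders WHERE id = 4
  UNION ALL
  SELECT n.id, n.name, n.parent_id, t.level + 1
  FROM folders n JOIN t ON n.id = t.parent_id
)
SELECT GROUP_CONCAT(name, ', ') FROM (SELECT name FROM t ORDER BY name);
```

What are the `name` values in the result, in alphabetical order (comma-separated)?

Base: id=4 (bob), parent_id=3, level 0.
Iteration 1: join on id=3 -> media (id 3, parent_id=2, level 1).
Iteration 2: join on id=2 -> opt (id 2, parent_id=1, level 2).
Iteration 3: join on id=1 -> photos (id 1, parent_id=NULL, level 3).
Iteration 4: parent_id is NULL; no match; recursion stops.

bob, media, opt, photos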